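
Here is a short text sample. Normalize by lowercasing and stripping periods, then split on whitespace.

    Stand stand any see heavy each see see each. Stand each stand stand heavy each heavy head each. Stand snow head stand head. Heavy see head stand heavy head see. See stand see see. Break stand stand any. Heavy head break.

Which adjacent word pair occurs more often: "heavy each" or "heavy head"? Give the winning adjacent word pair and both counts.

"heavy head" (3 vs 2)

"heavy each": 2 occurrences
"heavy head": 3 occurrences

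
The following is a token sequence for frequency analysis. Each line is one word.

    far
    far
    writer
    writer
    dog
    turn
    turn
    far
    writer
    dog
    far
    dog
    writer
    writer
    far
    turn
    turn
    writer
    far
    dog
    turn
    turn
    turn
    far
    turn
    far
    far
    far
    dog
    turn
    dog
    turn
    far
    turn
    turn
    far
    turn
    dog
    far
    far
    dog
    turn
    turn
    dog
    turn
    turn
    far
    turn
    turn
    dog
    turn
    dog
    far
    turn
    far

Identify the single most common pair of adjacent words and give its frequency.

Bigram frequencies (highest first):
  turn turn: 8
  dog turn: 7
  turn far: 7
  far turn: 6
  turn dog: 5
  far far: 4
  … (8 more, each ≤ 4)

"turn turn", 8 times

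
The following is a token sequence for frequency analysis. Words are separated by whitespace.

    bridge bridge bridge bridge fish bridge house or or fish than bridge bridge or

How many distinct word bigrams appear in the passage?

14 tokens → 13 bigram windows in total.
Repeated bigrams (each contributes count−1 duplicates):
  bridge bridge: 4
3 duplicate windows → 13 − 3 = 10 distinct.

10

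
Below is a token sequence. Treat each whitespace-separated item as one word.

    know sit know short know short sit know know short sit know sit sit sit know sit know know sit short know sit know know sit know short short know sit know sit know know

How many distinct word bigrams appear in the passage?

9

35 tokens → 34 bigram windows in total.
Repeated bigrams (each contributes count−1 duplicates):
  sit know: 9
  know sit: 8
  know know: 4
  know short: 4
  short know: 3
  short sit: 2
  sit sit: 2
25 duplicate windows → 34 − 25 = 9 distinct.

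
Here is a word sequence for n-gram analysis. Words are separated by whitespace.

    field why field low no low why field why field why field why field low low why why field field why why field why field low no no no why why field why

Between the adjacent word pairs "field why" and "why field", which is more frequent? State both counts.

"why field" (9 vs 7)

"field why": 7 occurrences
"why field": 9 occurrences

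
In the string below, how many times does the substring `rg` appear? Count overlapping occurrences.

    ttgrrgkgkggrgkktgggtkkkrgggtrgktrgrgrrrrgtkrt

Sliding a length-2 window over the 45 characters (44 positions):
  position 5–6: rg
  position 12–13: rg
  position 24–25: rg
  position 29–30: rg
  position 33–34: rg
  position 35–36: rg
  position 40–41: rg

7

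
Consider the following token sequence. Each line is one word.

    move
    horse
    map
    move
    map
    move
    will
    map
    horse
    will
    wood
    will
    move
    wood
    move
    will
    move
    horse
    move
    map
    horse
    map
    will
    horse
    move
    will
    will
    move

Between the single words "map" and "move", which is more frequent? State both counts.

"map": 5 occurrences
"move": 9 occurrences

"move" (9 vs 5)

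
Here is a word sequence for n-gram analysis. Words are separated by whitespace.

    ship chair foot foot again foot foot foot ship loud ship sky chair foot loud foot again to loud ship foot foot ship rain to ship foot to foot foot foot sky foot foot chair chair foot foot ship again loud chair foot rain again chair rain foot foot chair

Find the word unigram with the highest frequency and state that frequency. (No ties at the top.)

"foot", 20 times

Unigram frequencies (highest first):
  foot: 20
  ship: 7
  chair: 7
  again: 4
  loud: 4
  to: 3
  … (2 more, each ≤ 3)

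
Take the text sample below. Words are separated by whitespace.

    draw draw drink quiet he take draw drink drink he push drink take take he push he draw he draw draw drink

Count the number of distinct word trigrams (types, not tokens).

19

22 tokens → 20 trigram windows in total.
Repeated trigrams (each contributes count−1 duplicates):
  draw draw drink: 2
1 duplicate windows → 20 − 1 = 19 distinct.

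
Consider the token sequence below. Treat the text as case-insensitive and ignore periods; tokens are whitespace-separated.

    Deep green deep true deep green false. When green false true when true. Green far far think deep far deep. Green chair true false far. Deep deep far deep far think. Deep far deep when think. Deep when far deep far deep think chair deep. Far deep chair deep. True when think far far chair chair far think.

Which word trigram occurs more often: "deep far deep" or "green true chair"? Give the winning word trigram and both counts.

"deep far deep" (5 vs 0)

"deep far deep": 5 occurrences
"green true chair": 0 occurrences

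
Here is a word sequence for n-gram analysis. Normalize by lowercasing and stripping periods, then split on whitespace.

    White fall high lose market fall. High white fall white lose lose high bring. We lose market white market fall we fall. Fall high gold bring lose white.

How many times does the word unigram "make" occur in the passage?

0

Scanning the 28 tokens for "make":
  (none found)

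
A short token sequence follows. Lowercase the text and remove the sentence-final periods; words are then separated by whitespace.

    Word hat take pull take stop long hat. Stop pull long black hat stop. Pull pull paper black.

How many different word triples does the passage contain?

15

18 tokens → 16 trigram windows in total.
Repeated trigrams (each contributes count−1 duplicates):
  hat stop pull: 2
1 duplicate windows → 16 − 1 = 15 distinct.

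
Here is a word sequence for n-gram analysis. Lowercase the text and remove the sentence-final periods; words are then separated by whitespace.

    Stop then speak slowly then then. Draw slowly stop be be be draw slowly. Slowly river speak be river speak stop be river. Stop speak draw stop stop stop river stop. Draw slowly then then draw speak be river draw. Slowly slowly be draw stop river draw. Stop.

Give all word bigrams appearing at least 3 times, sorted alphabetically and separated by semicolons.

be river; draw slowly; draw stop

Bigram counts meeting the condition (at least 3 times):
  be river: 3
  draw slowly: 4
  draw stop: 3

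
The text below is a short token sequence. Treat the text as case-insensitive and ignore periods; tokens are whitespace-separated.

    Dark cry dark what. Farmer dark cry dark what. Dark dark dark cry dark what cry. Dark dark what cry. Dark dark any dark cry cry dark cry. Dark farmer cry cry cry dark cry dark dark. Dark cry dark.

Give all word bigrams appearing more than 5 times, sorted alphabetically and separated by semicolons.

cry dark; dark cry; dark dark

Bigram counts meeting the condition (more than 5 times):
  cry dark: 10
  dark cry: 7
  dark dark: 6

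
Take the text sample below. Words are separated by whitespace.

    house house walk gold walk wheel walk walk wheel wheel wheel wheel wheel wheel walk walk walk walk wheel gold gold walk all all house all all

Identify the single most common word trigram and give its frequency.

"wheel wheel wheel", 4 times

Trigram frequencies (highest first):
  wheel wheel wheel: 4
  wheel walk walk: 2
  walk walk wheel: 2
  walk walk walk: 2
  house house walk: 1
  house walk gold: 1
  … (13 more, each ≤ 1)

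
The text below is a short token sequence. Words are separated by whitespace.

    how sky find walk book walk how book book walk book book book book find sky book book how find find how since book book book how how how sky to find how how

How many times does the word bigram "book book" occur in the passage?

7

Scanning the 33 overlapping bigram windows for "book book":
  position 8–9: book book
  position 11–12: book book
  position 12–13: book book
  position 13–14: book book
  position 17–18: book book
  position 24–25: book book
  position 25–26: book book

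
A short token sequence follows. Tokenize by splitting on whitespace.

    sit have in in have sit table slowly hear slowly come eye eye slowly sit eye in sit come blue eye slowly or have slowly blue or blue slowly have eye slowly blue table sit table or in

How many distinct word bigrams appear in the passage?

33

38 tokens → 37 bigram windows in total.
Repeated bigrams (each contributes count−1 duplicates):
  eye slowly: 3
  sit table: 2
  slowly blue: 2
4 duplicate windows → 37 − 4 = 33 distinct.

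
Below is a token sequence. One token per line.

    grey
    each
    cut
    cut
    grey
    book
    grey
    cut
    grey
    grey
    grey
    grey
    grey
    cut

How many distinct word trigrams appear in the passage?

14 tokens → 12 trigram windows in total.
Repeated trigrams (each contributes count−1 duplicates):
  grey grey grey: 3
2 duplicate windows → 12 − 2 = 10 distinct.

10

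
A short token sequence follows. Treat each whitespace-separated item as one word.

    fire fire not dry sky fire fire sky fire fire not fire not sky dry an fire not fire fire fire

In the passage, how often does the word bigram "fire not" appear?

4

Scanning the 20 overlapping bigram windows for "fire not":
  position 2–3: fire not
  position 10–11: fire not
  position 12–13: fire not
  position 17–18: fire not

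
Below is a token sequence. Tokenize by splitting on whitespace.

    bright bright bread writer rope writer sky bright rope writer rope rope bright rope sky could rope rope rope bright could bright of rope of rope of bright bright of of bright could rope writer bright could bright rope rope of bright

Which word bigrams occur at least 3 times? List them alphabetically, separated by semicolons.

Bigram counts meeting the condition (at least 3 times):
  bright could: 3
  bright rope: 3
  of bright: 3
  rope of: 3
  rope rope: 4
  rope writer: 3

bright could; bright rope; of bright; rope of; rope rope; rope writer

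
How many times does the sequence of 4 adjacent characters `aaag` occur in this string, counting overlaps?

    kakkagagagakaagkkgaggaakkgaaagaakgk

Sliding a length-4 window over the 35 characters (32 positions):
  position 27–30: aaag

1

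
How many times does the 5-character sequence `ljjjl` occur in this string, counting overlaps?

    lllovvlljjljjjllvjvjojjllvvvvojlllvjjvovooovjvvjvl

Sliding a length-5 window over the 50 characters (46 positions):
  position 11–15: ljjjl

1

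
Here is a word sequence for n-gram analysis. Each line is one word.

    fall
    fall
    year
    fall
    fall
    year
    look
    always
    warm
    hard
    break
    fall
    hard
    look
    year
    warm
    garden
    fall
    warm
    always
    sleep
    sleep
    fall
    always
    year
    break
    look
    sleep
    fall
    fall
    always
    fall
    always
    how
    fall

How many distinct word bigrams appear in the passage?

28

35 tokens → 34 bigram windows in total.
Repeated bigrams (each contributes count−1 duplicates):
  fall always: 3
  fall fall: 3
  fall year: 2
  sleep fall: 2
6 duplicate windows → 34 − 6 = 28 distinct.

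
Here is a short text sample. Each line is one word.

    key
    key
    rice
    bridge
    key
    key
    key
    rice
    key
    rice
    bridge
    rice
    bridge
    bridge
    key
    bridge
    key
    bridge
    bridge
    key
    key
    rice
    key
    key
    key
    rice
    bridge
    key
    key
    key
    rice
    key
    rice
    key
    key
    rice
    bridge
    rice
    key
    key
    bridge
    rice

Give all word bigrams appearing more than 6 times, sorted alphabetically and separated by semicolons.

key key; key rice

Bigram counts meeting the condition (more than 6 times):
  key key: 10
  key rice: 8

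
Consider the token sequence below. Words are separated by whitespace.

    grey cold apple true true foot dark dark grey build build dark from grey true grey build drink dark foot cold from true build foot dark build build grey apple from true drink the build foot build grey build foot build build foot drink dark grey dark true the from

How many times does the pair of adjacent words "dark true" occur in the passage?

1

Scanning the 49 overlapping bigram windows for "dark true":
  position 47–48: dark true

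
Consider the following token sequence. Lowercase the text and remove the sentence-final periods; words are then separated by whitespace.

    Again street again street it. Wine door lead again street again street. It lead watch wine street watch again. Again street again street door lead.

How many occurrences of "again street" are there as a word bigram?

Scanning the 24 overlapping bigram windows for "again street":
  position 1–2: again street
  position 3–4: again street
  position 9–10: again street
  position 11–12: again street
  position 20–21: again street
  position 22–23: again street

6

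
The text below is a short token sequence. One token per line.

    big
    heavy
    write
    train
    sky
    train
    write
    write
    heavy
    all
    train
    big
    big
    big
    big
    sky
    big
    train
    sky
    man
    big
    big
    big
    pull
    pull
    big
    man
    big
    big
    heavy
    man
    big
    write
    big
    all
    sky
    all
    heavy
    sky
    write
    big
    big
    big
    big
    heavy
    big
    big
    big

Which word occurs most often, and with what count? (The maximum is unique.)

Unigram frequencies (highest first):
  big: 21
  heavy: 5
  write: 5
  sky: 5
  train: 4
  all: 3
  … (2 more, each ≤ 3)

"big", 21 times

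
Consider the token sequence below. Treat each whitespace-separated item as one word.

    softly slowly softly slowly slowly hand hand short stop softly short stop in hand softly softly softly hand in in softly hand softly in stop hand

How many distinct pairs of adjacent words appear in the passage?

26 tokens → 25 bigram windows in total.
Repeated bigrams (each contributes count−1 duplicates):
  hand softly: 2
  short stop: 2
  softly hand: 2
  softly slowly: 2
  softly softly: 2
5 duplicate windows → 25 − 5 = 20 distinct.

20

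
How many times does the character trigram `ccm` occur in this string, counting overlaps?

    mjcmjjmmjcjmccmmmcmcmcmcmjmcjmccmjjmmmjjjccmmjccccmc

Sliding a length-3 window over the 52 characters (50 positions):
  position 13–15: ccm
  position 31–33: ccm
  position 42–44: ccm
  position 49–51: ccm

4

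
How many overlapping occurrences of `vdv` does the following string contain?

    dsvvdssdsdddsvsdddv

0

Sliding a length-3 window over the 19 characters (17 positions):
  (no match at any position)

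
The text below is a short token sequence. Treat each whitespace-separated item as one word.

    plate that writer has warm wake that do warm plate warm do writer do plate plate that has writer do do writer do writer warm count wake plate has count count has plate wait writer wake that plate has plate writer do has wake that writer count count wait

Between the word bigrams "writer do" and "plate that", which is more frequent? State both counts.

"writer do": 4 occurrences
"plate that": 2 occurrences

"writer do" (4 vs 2)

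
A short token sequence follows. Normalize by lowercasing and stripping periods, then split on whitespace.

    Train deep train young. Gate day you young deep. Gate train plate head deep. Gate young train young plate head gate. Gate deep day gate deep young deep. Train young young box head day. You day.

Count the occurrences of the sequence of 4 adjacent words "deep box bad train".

Scanning the 33 overlapping 4-gram windows for "deep box bad train":
  (none found)

0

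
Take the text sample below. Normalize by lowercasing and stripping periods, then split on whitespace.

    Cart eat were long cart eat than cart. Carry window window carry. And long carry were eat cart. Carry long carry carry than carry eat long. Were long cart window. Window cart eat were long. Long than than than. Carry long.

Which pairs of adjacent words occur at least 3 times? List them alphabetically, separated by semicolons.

cart eat; were long

Bigram counts meeting the condition (at least 3 times):
  cart eat: 3
  were long: 3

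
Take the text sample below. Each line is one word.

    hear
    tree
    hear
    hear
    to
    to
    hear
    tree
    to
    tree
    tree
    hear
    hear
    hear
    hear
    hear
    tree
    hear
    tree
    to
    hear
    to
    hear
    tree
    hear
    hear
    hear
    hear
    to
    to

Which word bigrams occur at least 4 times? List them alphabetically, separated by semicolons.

hear hear; hear tree; tree hear

Bigram counts meeting the condition (at least 4 times):
  hear hear: 8
  hear tree: 5
  tree hear: 4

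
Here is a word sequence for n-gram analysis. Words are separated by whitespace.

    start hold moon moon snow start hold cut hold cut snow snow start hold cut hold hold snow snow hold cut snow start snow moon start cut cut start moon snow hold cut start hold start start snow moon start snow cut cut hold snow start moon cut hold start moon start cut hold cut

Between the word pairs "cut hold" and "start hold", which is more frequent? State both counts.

"cut hold": 5 occurrences
"start hold": 4 occurrences

"cut hold" (5 vs 4)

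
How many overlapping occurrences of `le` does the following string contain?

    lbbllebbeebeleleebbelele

Sliding a length-2 window over the 24 characters (23 positions):
  position 5–6: le
  position 13–14: le
  position 15–16: le
  position 21–22: le
  position 23–24: le

5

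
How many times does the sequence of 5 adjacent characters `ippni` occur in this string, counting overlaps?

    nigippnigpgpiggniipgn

Sliding a length-5 window over the 21 characters (17 positions):
  position 4–8: ippni

1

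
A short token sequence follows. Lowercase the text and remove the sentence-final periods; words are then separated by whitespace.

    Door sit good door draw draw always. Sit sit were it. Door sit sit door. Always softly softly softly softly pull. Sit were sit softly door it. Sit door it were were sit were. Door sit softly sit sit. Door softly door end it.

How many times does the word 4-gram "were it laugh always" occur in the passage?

Scanning the 41 overlapping 4-gram windows for "were it laugh always":
  (none found)

0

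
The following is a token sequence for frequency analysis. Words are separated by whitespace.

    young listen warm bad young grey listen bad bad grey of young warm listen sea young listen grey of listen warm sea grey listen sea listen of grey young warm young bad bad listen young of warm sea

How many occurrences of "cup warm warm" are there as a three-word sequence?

Scanning the 36 overlapping trigram windows for "cup warm warm":
  (none found)

0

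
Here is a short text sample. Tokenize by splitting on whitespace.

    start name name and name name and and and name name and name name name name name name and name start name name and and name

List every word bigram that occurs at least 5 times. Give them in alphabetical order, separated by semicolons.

and name; name and; name name

Bigram counts meeting the condition (at least 5 times):
  and name: 5
  name and: 5
  name name: 9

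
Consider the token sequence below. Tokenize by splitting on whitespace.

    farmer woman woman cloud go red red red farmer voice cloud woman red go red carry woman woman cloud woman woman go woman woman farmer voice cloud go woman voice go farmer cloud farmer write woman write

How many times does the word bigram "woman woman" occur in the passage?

Scanning the 36 overlapping bigram windows for "woman woman":
  position 2–3: woman woman
  position 17–18: woman woman
  position 20–21: woman woman
  position 23–24: woman woman

4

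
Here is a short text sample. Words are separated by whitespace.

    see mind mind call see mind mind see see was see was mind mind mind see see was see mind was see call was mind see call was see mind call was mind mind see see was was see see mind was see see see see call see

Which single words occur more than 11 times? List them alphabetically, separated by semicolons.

Unigram counts meeting the condition (more than 11 times):
  mind: 13
  see: 20

mind; see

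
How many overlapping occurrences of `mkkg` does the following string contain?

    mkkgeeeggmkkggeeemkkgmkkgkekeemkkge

Sliding a length-4 window over the 35 characters (32 positions):
  position 1–4: mkkg
  position 10–13: mkkg
  position 18–21: mkkg
  position 22–25: mkkg
  position 31–34: mkkg

5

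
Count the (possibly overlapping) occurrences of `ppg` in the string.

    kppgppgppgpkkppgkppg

5

Sliding a length-3 window over the 20 characters (18 positions):
  position 2–4: ppg
  position 5–7: ppg
  position 8–10: ppg
  position 14–16: ppg
  position 18–20: ppg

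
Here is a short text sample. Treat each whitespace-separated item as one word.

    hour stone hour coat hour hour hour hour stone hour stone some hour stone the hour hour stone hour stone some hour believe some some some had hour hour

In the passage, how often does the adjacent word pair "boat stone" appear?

Scanning the 28 overlapping bigram windows for "boat stone":
  (none found)

0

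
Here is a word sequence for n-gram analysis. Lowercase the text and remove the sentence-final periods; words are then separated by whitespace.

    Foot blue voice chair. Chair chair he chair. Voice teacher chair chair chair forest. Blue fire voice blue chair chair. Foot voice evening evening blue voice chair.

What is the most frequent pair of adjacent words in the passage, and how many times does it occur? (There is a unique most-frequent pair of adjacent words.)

Bigram frequencies (highest first):
  chair chair: 5
  blue voice: 2
  voice chair: 2
  foot blue: 1
  chair he: 1
  he chair: 1
  … (14 more, each ≤ 1)

"chair chair", 5 times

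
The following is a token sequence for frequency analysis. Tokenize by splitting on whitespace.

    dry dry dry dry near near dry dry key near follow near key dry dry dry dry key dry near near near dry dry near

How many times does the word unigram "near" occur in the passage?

8

Scanning the 25 tokens for "near":
  position 5: near
  position 6: near
  position 10: near
  position 12: near
  position 20: near
  position 21: near
  position 22: near
  position 25: near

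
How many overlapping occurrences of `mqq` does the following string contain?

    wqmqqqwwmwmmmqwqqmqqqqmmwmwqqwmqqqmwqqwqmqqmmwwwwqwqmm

Sliding a length-3 window over the 54 characters (52 positions):
  position 3–5: mqq
  position 18–20: mqq
  position 31–33: mqq
  position 41–43: mqq

4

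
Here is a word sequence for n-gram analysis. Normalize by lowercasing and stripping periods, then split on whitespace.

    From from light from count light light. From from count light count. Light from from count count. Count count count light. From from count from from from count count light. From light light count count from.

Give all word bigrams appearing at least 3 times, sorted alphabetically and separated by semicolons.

Bigram counts meeting the condition (at least 3 times):
  count count: 6
  count light: 5
  from count: 5
  from from: 6
  light from: 5

count count; count light; from count; from from; light from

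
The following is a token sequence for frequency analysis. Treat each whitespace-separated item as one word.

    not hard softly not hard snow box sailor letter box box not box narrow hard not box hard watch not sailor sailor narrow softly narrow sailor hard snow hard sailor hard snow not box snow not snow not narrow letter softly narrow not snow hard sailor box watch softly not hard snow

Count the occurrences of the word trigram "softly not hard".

2

Scanning the 50 overlapping trigram windows for "softly not hard":
  position 3–5: softly not hard
  position 49–51: softly not hard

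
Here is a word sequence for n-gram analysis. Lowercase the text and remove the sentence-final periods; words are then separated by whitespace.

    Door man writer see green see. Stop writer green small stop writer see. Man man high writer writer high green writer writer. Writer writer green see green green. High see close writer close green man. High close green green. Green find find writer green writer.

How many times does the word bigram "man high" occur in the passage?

Scanning the 44 overlapping bigram windows for "man high":
  position 15–16: man high
  position 35–36: man high

2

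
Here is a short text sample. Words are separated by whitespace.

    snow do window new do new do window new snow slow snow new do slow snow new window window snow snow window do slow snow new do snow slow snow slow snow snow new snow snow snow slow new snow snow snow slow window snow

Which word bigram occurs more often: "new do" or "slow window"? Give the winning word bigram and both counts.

"new do" (4 vs 1)

"new do": 4 occurrences
"slow window": 1 occurrence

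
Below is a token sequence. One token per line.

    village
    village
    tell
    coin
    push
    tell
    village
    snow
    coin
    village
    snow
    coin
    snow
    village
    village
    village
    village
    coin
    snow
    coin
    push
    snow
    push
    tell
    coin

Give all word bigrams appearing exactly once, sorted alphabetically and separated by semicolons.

coin village; push snow; snow push; snow village; tell village; village coin; village tell

Bigram counts meeting the condition (exactly once):
  coin village: 1
  push snow: 1
  snow push: 1
  snow village: 1
  tell village: 1
  village coin: 1
  village tell: 1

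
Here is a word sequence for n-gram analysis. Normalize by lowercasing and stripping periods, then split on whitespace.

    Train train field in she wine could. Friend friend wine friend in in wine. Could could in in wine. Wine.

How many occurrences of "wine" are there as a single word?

5

Scanning the 20 tokens for "wine":
  position 6: wine
  position 10: wine
  position 14: wine
  position 19: wine
  position 20: wine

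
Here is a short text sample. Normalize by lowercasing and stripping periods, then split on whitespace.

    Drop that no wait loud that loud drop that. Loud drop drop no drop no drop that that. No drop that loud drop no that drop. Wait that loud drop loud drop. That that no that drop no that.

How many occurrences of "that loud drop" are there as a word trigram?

4

Scanning the 37 overlapping trigram windows for "that loud drop":
  position 6–8: that loud drop
  position 9–11: that loud drop
  position 21–23: that loud drop
  position 28–30: that loud drop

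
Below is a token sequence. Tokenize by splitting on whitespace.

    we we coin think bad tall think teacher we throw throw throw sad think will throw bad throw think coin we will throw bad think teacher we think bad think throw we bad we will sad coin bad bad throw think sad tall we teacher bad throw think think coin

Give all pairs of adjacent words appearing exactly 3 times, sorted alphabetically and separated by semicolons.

Bigram counts meeting the condition (exactly 3 times):
  bad throw: 3
  throw think: 3

bad throw; throw think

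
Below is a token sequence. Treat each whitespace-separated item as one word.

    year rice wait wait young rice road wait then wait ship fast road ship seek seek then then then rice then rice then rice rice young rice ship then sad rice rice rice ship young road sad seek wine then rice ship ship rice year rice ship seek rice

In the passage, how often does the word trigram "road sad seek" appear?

Scanning the 47 overlapping trigram windows for "road sad seek":
  position 36–38: road sad seek

1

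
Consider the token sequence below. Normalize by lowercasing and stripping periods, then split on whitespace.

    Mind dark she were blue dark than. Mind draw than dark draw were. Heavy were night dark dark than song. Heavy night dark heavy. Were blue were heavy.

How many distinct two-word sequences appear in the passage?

22

28 tokens → 27 bigram windows in total.
Repeated bigrams (each contributes count−1 duplicates):
  dark than: 2
  heavy were: 2
  night dark: 2
  were blue: 2
  were heavy: 2
5 duplicate windows → 27 − 5 = 22 distinct.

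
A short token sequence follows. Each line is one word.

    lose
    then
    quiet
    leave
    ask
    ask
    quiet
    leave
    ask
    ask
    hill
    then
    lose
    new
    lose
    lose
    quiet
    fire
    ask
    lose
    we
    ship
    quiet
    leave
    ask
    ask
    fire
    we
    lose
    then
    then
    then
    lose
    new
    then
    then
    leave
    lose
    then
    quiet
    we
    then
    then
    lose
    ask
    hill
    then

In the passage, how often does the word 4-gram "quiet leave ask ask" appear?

3

Scanning the 44 overlapping 4-gram windows for "quiet leave ask ask":
  position 3–6: quiet leave ask ask
  position 7–10: quiet leave ask ask
  position 23–26: quiet leave ask ask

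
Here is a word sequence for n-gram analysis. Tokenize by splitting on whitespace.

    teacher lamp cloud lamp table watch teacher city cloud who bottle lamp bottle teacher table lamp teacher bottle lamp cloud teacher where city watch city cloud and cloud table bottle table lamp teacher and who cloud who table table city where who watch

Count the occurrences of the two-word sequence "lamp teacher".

Scanning the 42 overlapping bigram windows for "lamp teacher":
  position 16–17: lamp teacher
  position 32–33: lamp teacher

2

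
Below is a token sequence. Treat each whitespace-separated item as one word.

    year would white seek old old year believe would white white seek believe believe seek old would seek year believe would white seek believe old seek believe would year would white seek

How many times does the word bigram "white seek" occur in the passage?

Scanning the 31 overlapping bigram windows for "white seek":
  position 3–4: white seek
  position 11–12: white seek
  position 22–23: white seek
  position 31–32: white seek

4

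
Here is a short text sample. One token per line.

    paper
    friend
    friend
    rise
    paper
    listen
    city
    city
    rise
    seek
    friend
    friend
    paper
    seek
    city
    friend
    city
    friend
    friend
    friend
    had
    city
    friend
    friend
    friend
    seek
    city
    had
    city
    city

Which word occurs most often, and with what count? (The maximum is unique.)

Unigram frequencies (highest first):
  friend: 11
  city: 8
  paper: 3
  seek: 3
  rise: 2
  had: 2
  … (1 more, each ≤ 1)

"friend", 11 times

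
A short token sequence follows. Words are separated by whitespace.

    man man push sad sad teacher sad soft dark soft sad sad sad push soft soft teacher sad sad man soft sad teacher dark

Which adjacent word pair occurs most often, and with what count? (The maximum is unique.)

Bigram frequencies (highest first):
  sad sad: 4
  sad teacher: 2
  teacher sad: 2
  soft sad: 2
  man man: 1
  man push: 1
  … (11 more, each ≤ 1)

"sad sad", 4 times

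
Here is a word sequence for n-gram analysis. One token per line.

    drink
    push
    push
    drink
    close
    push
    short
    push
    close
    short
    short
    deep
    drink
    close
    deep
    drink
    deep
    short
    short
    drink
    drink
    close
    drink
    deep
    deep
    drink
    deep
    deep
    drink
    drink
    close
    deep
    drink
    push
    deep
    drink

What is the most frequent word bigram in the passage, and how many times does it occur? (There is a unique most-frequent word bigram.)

"deep drink", 6 times

Bigram frequencies (highest first):
  deep drink: 6
  drink close: 4
  drink deep: 3
  drink push: 2
  short short: 2
  close deep: 2
  … (14 more, each ≤ 2)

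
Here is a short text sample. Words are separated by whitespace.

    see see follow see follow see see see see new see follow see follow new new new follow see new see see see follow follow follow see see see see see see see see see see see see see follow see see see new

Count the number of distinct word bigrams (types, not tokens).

44 tokens → 43 bigram windows in total.
Repeated bigrams (each contributes count−1 duplicates):
  see see: 20
  follow see: 6
  see follow: 6
  see new: 3
  follow follow: 2
  new new: 2
  new see: 2
34 duplicate windows → 43 − 34 = 9 distinct.

9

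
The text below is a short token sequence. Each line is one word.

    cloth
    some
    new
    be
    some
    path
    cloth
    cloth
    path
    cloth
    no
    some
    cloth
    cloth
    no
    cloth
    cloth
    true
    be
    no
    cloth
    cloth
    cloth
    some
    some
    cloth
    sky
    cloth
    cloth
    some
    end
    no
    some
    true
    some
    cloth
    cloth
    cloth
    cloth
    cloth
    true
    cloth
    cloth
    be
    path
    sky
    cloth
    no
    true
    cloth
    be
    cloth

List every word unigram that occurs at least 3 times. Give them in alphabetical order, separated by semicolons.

be; cloth; no; path; some; true

Unigram counts meeting the condition (at least 3 times):
  be: 4
  cloth: 24
  no: 5
  path: 3
  some: 8
  true: 4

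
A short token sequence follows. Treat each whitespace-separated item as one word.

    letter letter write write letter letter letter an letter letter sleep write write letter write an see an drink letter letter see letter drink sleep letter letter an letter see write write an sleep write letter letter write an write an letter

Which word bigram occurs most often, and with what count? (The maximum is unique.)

"letter letter", 7 times

Bigram frequencies (highest first):
  letter letter: 7
  write an: 4
  letter write: 3
  write write: 3
  write letter: 3
  an letter: 3
  … (15 more, each ≤ 2)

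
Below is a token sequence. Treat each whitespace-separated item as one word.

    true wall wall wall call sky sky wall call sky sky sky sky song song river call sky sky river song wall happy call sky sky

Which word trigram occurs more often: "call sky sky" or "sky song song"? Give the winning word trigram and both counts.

"call sky sky": 4 occurrences
"sky song song": 1 occurrence

"call sky sky" (4 vs 1)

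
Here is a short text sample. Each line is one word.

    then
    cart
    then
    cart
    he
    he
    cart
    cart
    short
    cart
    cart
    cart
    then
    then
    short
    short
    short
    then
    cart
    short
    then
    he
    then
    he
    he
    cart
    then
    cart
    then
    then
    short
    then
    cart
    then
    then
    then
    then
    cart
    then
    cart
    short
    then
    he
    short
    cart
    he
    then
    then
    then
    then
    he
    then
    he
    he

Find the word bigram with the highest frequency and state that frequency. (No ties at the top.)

"then then", 8 times

Bigram frequencies (highest first):
  then then: 8
  then cart: 7
  cart then: 6
  then he: 5
  short then: 4
  he he: 3
  … (9 more, each ≤ 3)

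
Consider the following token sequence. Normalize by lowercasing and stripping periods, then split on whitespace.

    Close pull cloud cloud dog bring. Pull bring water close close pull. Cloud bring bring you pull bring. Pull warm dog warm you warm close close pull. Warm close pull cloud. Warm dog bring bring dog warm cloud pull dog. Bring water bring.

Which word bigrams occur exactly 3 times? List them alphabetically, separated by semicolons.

dog bring; pull cloud

Bigram counts meeting the condition (exactly 3 times):
  dog bring: 3
  pull cloud: 3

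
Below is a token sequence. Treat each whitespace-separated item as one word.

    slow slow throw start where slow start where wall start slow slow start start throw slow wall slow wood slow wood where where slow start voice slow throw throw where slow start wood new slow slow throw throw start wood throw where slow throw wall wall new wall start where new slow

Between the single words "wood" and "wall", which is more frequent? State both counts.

"wall" (5 vs 4)

"wood": 4 occurrences
"wall": 5 occurrences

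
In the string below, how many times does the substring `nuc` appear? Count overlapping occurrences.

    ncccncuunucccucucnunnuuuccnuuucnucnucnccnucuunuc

Sliding a length-3 window over the 48 characters (46 positions):
  position 9–11: nuc
  position 32–34: nuc
  position 35–37: nuc
  position 41–43: nuc
  position 46–48: nuc

5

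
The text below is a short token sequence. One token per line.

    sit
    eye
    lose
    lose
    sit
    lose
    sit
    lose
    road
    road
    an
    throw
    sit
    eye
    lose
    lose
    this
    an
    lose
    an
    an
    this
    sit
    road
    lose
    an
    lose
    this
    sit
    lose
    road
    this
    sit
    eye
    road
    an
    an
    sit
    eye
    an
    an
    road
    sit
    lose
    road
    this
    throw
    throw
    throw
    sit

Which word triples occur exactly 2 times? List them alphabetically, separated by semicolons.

eye lose lose; lose road this; lose sit lose; sit eye lose

Trigram counts meeting the condition (exactly 2 times):
  eye lose lose: 2
  lose road this: 2
  lose sit lose: 2
  sit eye lose: 2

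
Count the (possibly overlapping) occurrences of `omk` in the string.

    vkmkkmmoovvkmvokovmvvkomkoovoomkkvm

2

Sliding a length-3 window over the 35 characters (33 positions):
  position 23–25: omk
  position 30–32: omk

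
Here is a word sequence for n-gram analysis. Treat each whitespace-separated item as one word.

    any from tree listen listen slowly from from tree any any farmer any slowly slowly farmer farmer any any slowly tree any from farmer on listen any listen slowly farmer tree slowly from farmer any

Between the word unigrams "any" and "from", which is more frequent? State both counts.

"any" (9 vs 5)

"any": 9 occurrences
"from": 5 occurrences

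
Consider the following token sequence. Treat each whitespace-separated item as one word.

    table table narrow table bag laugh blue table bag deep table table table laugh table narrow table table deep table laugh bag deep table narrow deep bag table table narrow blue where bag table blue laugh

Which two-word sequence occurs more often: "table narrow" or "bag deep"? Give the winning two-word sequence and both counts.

"table narrow": 4 occurrences
"bag deep": 2 occurrences

"table narrow" (4 vs 2)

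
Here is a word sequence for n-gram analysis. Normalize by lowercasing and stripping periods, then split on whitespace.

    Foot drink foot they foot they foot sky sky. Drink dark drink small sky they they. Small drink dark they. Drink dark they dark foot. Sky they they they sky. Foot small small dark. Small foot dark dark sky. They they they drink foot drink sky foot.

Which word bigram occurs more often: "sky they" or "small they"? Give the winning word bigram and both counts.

"sky they" (3 vs 0)

"sky they": 3 occurrences
"small they": 0 occurrences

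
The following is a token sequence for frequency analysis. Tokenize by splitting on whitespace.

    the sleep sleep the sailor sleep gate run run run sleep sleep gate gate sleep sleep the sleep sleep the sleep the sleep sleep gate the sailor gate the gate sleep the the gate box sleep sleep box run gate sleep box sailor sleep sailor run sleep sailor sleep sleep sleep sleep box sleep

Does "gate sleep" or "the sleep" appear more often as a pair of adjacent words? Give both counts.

"gate sleep": 3 occurrences
"the sleep": 4 occurrences

"the sleep" (4 vs 3)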